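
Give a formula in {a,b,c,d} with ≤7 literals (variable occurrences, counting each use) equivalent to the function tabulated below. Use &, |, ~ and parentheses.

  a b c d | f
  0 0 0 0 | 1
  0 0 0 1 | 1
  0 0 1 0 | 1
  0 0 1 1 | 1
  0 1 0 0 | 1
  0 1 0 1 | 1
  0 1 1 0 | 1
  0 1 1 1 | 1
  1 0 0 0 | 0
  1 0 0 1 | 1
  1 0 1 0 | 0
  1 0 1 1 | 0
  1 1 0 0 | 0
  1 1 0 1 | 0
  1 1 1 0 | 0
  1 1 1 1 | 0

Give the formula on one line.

(~a | ((b | ~c) & ((a & ~b) & d)))

  ~a = 1111111100000000
  ~c = 1100110011001100
  (b | ~c) = 1100111111001111
  ~b = 1111000011110000
  (a & ~b) = 0000000011110000
  ((a & ~b) & d) = 0000000001010000
  ((b | ~c) & ((a & ~b) & d)) = 0000000001000000
  (~a | ((b | ~c) & ((a & ~b) & d))) = 1111111101000000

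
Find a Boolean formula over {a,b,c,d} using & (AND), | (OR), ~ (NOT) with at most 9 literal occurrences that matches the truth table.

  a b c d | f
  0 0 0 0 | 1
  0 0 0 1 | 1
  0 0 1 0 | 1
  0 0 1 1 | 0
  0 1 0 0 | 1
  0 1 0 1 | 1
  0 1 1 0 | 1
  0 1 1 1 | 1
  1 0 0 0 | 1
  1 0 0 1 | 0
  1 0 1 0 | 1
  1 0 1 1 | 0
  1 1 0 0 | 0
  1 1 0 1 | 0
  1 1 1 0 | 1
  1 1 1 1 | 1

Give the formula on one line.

  ~a = 1111111100000000
  ~c = 1100110011001100
  (~a & ~c) = 1100110000000000
  (b | c) = 0011111100111111
  ((b | c) | d) = 0111111101111111
  ((~a & ~c) & ((b | c) | d)) = 0100110000000000
  ~b = 1111000011110000
  ~d = 1010101010101010
  (~b & ~d) = 1010000010100000
  (((~a & ~c) & ((b | c) | d)) | (~b & ~d)) = 1110110010100000
  (b & c) = 0000001100000011
  ((((~a & ~c) & ((b | c) | d)) | (~b & ~d)) | (b & c)) = 1110111110100011

((((~a & ~c) & ((b | c) | d)) | (~b & ~d)) | (b & c))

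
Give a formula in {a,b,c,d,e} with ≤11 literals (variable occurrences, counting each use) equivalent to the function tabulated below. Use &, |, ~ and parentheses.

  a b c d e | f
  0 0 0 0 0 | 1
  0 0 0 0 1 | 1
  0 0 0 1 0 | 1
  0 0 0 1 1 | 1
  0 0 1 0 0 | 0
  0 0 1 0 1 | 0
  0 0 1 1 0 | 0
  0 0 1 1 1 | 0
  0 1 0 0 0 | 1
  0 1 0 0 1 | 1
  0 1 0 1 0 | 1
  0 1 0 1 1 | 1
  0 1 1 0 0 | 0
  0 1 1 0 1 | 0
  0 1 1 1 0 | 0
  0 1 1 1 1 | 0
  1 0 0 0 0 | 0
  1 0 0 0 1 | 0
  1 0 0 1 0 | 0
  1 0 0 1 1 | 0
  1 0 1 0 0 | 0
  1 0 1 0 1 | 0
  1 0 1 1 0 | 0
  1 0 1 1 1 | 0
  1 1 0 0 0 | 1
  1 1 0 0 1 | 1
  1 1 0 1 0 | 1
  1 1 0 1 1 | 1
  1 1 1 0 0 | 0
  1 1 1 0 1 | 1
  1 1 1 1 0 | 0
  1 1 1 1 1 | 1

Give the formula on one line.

  ~c = 11110000111100001111000011110000
  (a & e) = 00000000000000000101010101010101
  (~c | b) = 11110000111111111111000011111111
  ((a & e) & (~c | b)) = 00000000000000000101000001010101
  (~c | ((a & e) & (~c | b))) = 11110000111100001111000011110101
  (c | b) = 00001111111111110000111111111111
  ~a = 11111111111111110000000000000000
  ((c | b) | ~a) = 11111111111111110000111111111111
  ((~c | ((a & e) & (~c | b))) & ((c | b) | ~a)) = 11110000111100000000000011110101

((~c | ((a & e) & (~c | b))) & ((c | b) | ~a))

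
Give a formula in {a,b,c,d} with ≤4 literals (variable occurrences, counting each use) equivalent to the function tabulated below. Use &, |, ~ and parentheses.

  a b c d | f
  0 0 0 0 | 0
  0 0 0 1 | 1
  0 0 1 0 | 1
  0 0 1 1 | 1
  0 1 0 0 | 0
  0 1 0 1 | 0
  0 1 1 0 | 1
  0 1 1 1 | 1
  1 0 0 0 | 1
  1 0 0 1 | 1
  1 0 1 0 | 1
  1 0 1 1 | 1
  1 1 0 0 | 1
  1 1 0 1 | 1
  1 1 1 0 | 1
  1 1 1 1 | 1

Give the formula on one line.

  ~b = 1111000011110000
  (d & ~b) = 0101000001010000
  ((d & ~b) | c) = 0111001101110011
  (a | ((d & ~b) | c)) = 0111001111111111

(a | ((d & ~b) | c))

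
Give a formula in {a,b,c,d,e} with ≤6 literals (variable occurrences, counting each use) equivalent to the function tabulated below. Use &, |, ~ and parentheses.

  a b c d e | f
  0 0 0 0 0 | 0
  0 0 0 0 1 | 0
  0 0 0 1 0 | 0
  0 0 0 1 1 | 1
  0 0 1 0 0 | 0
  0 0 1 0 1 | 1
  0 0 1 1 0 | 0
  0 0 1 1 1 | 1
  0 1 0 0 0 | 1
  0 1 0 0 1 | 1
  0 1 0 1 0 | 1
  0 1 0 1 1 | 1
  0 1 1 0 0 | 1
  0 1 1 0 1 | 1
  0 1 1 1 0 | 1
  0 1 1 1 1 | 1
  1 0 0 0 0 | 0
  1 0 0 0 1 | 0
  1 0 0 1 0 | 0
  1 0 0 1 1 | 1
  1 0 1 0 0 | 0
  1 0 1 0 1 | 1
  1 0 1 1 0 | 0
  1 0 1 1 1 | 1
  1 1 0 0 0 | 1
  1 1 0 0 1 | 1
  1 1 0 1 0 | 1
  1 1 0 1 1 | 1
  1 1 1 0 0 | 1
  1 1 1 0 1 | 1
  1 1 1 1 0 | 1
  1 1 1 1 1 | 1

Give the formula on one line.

  (b | c) = 00001111111111110000111111111111
  ((b | c) | d) = 00111111111111110011111111111111
  (b | e) = 01010101111111110101010111111111
  (((b | c) | d) & (b | e)) = 00010101111111110001010111111111

(((b | c) | d) & (b | e))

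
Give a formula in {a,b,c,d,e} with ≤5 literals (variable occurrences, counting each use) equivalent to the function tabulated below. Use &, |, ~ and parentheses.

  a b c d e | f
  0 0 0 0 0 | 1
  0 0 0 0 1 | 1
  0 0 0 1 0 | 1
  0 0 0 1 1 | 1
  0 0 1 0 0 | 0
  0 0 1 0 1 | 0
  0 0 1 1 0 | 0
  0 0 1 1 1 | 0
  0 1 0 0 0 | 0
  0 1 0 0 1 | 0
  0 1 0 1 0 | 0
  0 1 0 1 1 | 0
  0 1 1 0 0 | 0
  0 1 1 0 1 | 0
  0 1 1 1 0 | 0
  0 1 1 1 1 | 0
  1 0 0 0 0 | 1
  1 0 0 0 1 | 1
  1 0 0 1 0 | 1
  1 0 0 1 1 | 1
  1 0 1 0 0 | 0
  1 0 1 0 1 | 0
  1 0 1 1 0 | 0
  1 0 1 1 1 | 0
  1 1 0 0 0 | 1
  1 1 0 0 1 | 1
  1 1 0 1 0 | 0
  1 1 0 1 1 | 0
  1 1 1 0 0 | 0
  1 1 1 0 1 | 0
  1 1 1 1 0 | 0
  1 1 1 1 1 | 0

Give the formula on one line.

  ~c = 11110000111100001111000011110000
  (b & a) = 00000000000000000000000011111111
  ~d = 11001100110011001100110011001100
  ((b & a) & ~d) = 00000000000000000000000011001100
  ~b = 11111111000000001111111100000000
  (((b & a) & ~d) | ~b) = 11111111000000001111111111001100
  (~c & (((b & a) & ~d) | ~b)) = 11110000000000001111000011000000

(~c & (((b & a) & ~d) | ~b))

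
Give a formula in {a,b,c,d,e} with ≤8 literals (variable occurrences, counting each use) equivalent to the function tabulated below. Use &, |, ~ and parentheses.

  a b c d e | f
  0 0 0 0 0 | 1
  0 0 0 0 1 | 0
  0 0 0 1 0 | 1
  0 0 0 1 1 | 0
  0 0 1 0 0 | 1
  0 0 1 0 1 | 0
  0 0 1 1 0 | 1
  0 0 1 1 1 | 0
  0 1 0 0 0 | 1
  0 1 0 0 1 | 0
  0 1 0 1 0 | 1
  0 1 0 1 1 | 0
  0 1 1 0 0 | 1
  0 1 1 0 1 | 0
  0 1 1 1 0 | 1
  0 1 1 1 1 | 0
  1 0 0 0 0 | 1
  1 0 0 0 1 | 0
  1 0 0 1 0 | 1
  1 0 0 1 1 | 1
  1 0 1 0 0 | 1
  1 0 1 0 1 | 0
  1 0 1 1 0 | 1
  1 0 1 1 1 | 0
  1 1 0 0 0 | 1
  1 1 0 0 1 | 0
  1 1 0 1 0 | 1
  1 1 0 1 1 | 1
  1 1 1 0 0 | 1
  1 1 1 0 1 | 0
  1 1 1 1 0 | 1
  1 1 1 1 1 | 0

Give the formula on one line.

  (b | e) = 01010101111111110101010111111111
  ~c = 11110000111100001111000011110000
  (d & ~c) = 00110000001100000011000000110000
  ~e = 10101010101010101010101010101010
  (a | ~e) = 10101010101010101111111111111111
  ((d & ~c) & (a | ~e)) = 00100000001000000011000000110000
  ((b | e) & ((d & ~c) & (a | ~e))) = 00000000001000000001000000110000
  (((b | e) & ((d & ~c) & (a | ~e))) | ~e) = 10101010101010101011101010111010

(((b | e) & ((d & ~c) & (a | ~e))) | ~e)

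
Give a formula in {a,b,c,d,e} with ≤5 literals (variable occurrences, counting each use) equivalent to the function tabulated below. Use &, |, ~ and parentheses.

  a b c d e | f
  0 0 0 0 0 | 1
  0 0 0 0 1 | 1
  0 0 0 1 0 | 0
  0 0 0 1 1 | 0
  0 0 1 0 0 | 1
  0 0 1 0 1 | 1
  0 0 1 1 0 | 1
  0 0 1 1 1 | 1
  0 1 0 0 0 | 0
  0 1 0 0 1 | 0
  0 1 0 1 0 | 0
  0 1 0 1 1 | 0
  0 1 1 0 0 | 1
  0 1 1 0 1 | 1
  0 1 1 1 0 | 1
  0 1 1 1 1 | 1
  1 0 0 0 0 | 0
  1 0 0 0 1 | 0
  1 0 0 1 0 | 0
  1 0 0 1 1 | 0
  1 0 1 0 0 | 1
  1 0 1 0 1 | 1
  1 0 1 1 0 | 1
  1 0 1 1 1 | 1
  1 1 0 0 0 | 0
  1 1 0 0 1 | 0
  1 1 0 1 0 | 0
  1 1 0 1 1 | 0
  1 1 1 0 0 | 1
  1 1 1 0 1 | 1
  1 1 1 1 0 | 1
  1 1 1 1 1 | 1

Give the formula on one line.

(c | (~d & (~a & ~b)))

  ~d = 11001100110011001100110011001100
  ~a = 11111111111111110000000000000000
  ~b = 11111111000000001111111100000000
  (~a & ~b) = 11111111000000000000000000000000
  (~d & (~a & ~b)) = 11001100000000000000000000000000
  (c | (~d & (~a & ~b))) = 11001111000011110000111100001111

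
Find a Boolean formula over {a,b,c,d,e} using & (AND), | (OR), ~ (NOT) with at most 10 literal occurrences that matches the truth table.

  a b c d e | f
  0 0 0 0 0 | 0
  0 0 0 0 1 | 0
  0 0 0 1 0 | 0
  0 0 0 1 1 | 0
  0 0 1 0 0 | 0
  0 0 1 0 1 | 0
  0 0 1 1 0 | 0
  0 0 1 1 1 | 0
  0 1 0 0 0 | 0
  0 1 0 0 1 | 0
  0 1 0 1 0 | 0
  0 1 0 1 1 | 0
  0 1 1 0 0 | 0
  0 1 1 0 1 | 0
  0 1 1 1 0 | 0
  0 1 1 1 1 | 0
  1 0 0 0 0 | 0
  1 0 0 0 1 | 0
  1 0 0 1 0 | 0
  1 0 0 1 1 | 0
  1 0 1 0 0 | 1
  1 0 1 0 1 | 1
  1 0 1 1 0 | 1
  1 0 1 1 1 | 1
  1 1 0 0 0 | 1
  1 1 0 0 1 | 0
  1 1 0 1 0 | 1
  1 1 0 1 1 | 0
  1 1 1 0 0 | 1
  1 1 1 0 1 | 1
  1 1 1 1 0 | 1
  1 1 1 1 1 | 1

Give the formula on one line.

  ~e = 10101010101010101010101010101010
  ~d = 11001100110011001100110011001100
  (~d & c) = 00001100000011000000110000001100
  (~e | (~d & c)) = 10101110101011101010111010101110
  (c | b) = 00001111111111110000111111111111
  ((~e | (~d & c)) & (c | b)) = 00001110101011100000111010101110
  (((~e | (~d & c)) & (c | b)) | c) = 00001111101011110000111110101111
  ((((~e | (~d & c)) & (c | b)) | c) & a) = 00000000000000000000111110101111

((((~e | (~d & c)) & (c | b)) | c) & a)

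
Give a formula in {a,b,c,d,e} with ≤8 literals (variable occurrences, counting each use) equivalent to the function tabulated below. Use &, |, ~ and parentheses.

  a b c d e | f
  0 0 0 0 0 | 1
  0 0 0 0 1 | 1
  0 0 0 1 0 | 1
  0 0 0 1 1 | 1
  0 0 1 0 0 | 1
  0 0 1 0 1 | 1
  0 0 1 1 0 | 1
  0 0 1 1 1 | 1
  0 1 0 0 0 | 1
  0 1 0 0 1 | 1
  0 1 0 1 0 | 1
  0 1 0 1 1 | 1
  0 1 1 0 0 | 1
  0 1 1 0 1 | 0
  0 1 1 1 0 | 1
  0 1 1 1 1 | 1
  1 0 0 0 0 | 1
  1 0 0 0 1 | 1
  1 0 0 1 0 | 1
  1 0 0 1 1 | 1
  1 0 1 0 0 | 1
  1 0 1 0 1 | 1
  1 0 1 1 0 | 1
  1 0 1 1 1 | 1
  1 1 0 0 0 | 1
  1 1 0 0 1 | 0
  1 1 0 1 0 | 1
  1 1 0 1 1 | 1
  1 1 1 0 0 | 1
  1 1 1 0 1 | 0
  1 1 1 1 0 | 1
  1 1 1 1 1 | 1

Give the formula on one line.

((d | (~c & ~a)) | ((~b | ~e) & (~d | (~e & b))))

  ~c = 11110000111100001111000011110000
  ~a = 11111111111111110000000000000000
  (~c & ~a) = 11110000111100000000000000000000
  (d | (~c & ~a)) = 11110011111100110011001100110011
  ~b = 11111111000000001111111100000000
  ~e = 10101010101010101010101010101010
  (~b | ~e) = 11111111101010101111111110101010
  ~d = 11001100110011001100110011001100
  (~e & b) = 00000000101010100000000010101010
  (~d | (~e & b)) = 11001100111011101100110011101110
  ((~b | ~e) & (~d | (~e & b))) = 11001100101010101100110010101010
  ((d | (~c & ~a)) | ((~b | ~e) & (~d | (~e & b)))) = 11111111111110111111111110111011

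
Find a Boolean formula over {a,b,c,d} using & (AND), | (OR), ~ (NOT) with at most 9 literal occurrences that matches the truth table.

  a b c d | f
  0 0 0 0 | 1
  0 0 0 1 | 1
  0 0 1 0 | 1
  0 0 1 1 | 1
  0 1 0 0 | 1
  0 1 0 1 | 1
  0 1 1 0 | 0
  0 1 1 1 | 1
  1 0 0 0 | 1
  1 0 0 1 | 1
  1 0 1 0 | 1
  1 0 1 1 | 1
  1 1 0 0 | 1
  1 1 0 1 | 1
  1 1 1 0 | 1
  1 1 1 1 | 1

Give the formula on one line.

(((~c & (b | a)) | ((d | ~b) & ~a)) | (~c | a))

  ~c = 1100110011001100
  (b | a) = 0000111111111111
  (~c & (b | a)) = 0000110011001100
  ~b = 1111000011110000
  (d | ~b) = 1111010111110101
  ~a = 1111111100000000
  ((d | ~b) & ~a) = 1111010100000000
  ((~c & (b | a)) | ((d | ~b) & ~a)) = 1111110111001100
  (~c | a) = 1100110011111111
  (((~c & (b | a)) | ((d | ~b) & ~a)) | (~c | a)) = 1111110111111111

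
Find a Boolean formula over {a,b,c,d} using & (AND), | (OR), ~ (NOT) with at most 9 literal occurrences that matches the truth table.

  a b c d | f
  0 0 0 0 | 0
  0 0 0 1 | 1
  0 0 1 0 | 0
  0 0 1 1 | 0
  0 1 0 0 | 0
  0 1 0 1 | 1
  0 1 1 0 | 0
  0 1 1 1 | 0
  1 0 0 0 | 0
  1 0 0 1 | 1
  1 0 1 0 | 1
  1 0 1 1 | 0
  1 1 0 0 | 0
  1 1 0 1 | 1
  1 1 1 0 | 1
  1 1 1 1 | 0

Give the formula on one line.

  ~d = 1010101010101010
  (d | a) = 0101010111111111
  (~d & (d | a)) = 0000000010101010
  ~c = 1100110011001100
  ((~d & (d | a)) | ~c) = 1100110011101110
  (c | d) = 0111011101110111
  (((~d & (d | a)) | ~c) & (c | d)) = 0100010001100110

(((~d & (d | a)) | ~c) & (c | d))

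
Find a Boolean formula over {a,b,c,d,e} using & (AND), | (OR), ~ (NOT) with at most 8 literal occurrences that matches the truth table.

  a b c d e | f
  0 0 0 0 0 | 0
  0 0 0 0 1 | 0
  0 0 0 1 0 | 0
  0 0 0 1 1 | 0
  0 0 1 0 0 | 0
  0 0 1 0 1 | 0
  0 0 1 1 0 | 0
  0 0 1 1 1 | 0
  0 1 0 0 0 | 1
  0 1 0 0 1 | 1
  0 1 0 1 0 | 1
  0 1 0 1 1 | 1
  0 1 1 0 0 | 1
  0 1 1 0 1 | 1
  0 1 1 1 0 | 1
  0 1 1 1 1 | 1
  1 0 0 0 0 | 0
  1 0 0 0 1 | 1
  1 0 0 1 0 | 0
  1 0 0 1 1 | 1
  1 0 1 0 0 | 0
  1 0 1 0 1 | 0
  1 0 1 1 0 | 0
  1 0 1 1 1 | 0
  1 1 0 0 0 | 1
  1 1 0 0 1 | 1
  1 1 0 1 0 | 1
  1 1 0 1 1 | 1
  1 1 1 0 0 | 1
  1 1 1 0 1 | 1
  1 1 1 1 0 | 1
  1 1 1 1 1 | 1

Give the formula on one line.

(b | (((c | a) & e) & (~b & ~c)))

  (c | a) = 00001111000011111111111111111111
  ((c | a) & e) = 00000101000001010101010101010101
  ~b = 11111111000000001111111100000000
  ~c = 11110000111100001111000011110000
  (~b & ~c) = 11110000000000001111000000000000
  (((c | a) & e) & (~b & ~c)) = 00000000000000000101000000000000
  (b | (((c | a) & e) & (~b & ~c))) = 00000000111111110101000011111111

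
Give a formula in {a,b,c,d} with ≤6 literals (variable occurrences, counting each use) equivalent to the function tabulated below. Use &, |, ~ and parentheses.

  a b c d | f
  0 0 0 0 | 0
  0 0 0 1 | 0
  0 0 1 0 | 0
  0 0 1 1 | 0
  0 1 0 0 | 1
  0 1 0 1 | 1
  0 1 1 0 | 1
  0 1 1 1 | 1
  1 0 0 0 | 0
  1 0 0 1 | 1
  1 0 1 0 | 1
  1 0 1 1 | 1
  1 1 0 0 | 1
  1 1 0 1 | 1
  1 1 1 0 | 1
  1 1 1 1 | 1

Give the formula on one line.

((b | (d | (~a | c))) & (b | a))

  ~a = 1111111100000000
  (~a | c) = 1111111100110011
  (d | (~a | c)) = 1111111101110111
  (b | (d | (~a | c))) = 1111111101111111
  (b | a) = 0000111111111111
  ((b | (d | (~a | c))) & (b | a)) = 0000111101111111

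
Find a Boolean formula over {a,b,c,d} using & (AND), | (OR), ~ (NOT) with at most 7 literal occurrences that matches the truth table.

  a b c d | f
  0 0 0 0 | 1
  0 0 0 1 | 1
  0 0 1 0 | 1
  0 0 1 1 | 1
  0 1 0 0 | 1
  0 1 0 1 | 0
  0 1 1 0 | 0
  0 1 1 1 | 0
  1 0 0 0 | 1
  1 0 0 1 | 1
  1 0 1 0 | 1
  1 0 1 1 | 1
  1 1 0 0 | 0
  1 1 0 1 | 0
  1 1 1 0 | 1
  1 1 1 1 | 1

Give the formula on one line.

(~b | ((a & c) | (~d & (~a & ~c))))

  ~b = 1111000011110000
  (a & c) = 0000000000110011
  ~d = 1010101010101010
  ~a = 1111111100000000
  ~c = 1100110011001100
  (~a & ~c) = 1100110000000000
  (~d & (~a & ~c)) = 1000100000000000
  ((a & c) | (~d & (~a & ~c))) = 1000100000110011
  (~b | ((a & c) | (~d & (~a & ~c)))) = 1111100011110011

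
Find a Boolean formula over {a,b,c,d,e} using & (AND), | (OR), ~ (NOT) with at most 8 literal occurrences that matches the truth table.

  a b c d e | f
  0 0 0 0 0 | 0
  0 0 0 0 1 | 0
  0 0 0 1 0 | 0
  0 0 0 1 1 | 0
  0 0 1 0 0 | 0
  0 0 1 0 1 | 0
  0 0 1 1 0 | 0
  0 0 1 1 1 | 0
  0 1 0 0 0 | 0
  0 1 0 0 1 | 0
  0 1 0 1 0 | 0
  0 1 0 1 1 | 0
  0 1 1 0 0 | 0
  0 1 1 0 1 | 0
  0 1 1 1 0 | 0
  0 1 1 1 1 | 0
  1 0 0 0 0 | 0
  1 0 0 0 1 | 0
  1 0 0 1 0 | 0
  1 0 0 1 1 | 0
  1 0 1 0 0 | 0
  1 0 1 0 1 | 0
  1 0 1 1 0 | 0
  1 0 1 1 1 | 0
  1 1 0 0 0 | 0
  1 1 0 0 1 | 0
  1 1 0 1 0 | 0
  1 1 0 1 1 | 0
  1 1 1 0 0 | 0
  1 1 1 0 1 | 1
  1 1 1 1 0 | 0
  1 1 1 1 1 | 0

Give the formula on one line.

  (b & c) = 00000000000011110000000000001111
  ((b & c) & a) = 00000000000000000000000000001111
  ~d = 11001100110011001100110011001100
  (((b & c) & a) & ~d) = 00000000000000000000000000001100
  ((((b & c) & a) & ~d) & e) = 00000000000000000000000000000100

((((b & c) & a) & ~d) & e)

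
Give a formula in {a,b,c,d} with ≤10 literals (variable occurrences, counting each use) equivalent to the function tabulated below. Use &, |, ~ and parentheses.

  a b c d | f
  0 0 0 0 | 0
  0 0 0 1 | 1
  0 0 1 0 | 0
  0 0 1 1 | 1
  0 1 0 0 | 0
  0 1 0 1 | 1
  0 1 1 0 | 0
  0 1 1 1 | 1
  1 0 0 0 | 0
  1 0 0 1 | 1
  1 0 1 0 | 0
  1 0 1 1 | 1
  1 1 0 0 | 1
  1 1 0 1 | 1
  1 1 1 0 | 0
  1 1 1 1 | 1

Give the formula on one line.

  ~a = 1111111100000000
  (c | ~a) = 1111111100110011
  (b | (c | ~a)) = 1111111100111111
  ~d = 1010101010101010
  ((b | (c | ~a)) & ~d) = 1010101000101010
  ~c = 1100110011001100
  (~c & a) = 0000000011001100
  (b & (~c & a)) = 0000000000001100
  (((b | (c | ~a)) & ~d) & (b & (~c & a))) = 0000000000001000
  ((((b | (c | ~a)) & ~d) & (b & (~c & a))) | d) = 0101010101011101

((((b | (c | ~a)) & ~d) & (b & (~c & a))) | d)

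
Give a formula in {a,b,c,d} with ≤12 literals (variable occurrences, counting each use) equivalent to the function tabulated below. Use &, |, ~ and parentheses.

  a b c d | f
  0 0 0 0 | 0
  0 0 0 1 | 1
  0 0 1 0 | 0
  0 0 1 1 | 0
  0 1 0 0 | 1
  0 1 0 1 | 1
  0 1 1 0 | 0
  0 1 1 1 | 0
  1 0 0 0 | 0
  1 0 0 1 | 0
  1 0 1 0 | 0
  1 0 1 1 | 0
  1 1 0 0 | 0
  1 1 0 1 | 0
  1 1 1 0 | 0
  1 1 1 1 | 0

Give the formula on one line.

  ~c = 1100110011001100
  (~c & d) = 0100010001000100
  ~a = 1111111100000000
  (~c | ~a) = 1111111111001100
  ~d = 1010101010101010
  (b & ~d) = 0000101000001010
  ((~c | ~a) & (b & ~d)) = 0000101000001000
  ((~c & d) | ((~c | ~a) & (b & ~d))) = 0100111001001100
  (d | ~c) = 1101110111011101
  ((d | ~c) & ~a) = 1101110100000000
  (((~c & d) | ((~c | ~a) & (b & ~d))) & ((d | ~c) & ~a)) = 0100110000000000

(((~c & d) | ((~c | ~a) & (b & ~d))) & ((d | ~c) & ~a))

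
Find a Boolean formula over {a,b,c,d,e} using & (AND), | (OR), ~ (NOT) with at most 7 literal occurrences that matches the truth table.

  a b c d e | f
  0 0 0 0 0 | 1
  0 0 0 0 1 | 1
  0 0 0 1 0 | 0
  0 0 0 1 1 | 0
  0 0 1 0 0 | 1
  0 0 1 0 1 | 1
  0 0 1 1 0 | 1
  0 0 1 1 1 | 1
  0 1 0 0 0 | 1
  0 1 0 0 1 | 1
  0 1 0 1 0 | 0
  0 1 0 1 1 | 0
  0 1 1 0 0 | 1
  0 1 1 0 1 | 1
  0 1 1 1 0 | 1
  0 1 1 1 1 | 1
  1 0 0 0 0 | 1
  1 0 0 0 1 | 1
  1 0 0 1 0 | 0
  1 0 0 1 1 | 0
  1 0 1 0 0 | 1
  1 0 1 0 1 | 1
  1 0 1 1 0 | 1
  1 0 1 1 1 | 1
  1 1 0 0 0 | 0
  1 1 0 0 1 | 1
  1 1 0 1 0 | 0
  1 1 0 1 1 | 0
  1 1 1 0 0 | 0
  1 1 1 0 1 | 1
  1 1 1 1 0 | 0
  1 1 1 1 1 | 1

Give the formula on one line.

((e | (~b | ~a)) & (c | ~d))

  ~b = 11111111000000001111111100000000
  ~a = 11111111111111110000000000000000
  (~b | ~a) = 11111111111111111111111100000000
  (e | (~b | ~a)) = 11111111111111111111111101010101
  ~d = 11001100110011001100110011001100
  (c | ~d) = 11001111110011111100111111001111
  ((e | (~b | ~a)) & (c | ~d)) = 11001111110011111100111101000101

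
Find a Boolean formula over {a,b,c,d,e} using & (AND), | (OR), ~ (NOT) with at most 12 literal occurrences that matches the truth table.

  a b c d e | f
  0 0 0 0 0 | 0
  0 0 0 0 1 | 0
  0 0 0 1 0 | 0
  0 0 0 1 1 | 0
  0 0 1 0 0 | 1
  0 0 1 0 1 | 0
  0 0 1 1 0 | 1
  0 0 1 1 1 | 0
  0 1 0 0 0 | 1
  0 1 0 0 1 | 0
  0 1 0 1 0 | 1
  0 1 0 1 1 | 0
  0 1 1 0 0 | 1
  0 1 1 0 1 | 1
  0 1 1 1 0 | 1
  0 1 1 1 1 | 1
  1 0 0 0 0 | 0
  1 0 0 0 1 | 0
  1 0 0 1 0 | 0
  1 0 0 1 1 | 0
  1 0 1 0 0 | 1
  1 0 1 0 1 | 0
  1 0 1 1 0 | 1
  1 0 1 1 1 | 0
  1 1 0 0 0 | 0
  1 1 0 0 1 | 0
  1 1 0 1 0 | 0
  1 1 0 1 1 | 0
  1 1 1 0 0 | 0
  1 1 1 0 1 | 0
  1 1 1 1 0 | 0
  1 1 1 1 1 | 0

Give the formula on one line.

(((~e & (b | c)) | (b & c)) & ((b & ~a) | (~e & ~b)))

  ~e = 10101010101010101010101010101010
  (b | c) = 00001111111111110000111111111111
  (~e & (b | c)) = 00001010101010100000101010101010
  (b & c) = 00000000000011110000000000001111
  ((~e & (b | c)) | (b & c)) = 00001010101011110000101010101111
  ~a = 11111111111111110000000000000000
  (b & ~a) = 00000000111111110000000000000000
  ~b = 11111111000000001111111100000000
  (~e & ~b) = 10101010000000001010101000000000
  ((b & ~a) | (~e & ~b)) = 10101010111111111010101000000000
  (((~e & (b | c)) | (b & c)) & ((b & ~a) | (~e & ~b))) = 00001010101011110000101000000000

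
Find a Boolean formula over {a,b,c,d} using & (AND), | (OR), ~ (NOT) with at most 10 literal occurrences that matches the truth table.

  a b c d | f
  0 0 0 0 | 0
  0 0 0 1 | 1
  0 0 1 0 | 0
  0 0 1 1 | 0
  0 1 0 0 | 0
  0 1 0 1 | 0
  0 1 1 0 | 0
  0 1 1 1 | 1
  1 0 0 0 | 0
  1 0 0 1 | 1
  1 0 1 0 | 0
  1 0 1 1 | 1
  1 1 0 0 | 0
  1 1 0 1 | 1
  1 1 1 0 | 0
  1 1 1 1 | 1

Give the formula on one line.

(d & (((~c & ~b) | ((a | b) & c)) | a))

  ~c = 1100110011001100
  ~b = 1111000011110000
  (~c & ~b) = 1100000011000000
  (a | b) = 0000111111111111
  ((a | b) & c) = 0000001100110011
  ((~c & ~b) | ((a | b) & c)) = 1100001111110011
  (((~c & ~b) | ((a | b) & c)) | a) = 1100001111111111
  (d & (((~c & ~b) | ((a | b) & c)) | a)) = 0100000101010101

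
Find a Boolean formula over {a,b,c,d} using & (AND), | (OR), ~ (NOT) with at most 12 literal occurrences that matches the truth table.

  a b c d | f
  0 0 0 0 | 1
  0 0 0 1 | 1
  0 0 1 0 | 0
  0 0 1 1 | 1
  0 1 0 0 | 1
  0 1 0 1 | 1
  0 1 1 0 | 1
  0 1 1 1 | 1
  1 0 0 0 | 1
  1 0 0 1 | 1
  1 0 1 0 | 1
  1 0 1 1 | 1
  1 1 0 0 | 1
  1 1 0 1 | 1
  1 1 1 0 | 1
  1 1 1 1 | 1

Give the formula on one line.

(((a | b) | (((d & ~b) & ~a) | a)) | (b | (~c | a)))

  (a | b) = 0000111111111111
  ~b = 1111000011110000
  (d & ~b) = 0101000001010000
  ~a = 1111111100000000
  ((d & ~b) & ~a) = 0101000000000000
  (((d & ~b) & ~a) | a) = 0101000011111111
  ((a | b) | (((d & ~b) & ~a) | a)) = 0101111111111111
  ~c = 1100110011001100
  (~c | a) = 1100110011111111
  (b | (~c | a)) = 1100111111111111
  (((a | b) | (((d & ~b) & ~a) | a)) | (b | (~c | a))) = 1101111111111111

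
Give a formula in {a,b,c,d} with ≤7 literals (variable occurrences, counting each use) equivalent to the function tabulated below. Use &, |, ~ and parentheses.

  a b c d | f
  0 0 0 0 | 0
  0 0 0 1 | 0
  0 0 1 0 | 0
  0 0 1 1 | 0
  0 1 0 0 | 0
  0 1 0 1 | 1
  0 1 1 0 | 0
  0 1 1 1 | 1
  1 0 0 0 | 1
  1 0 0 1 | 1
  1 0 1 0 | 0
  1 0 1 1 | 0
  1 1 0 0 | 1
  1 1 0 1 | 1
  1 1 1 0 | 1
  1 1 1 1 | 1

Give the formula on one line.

((a & (b | ~c)) | (d & b))

  ~c = 1100110011001100
  (b | ~c) = 1100111111001111
  (a & (b | ~c)) = 0000000011001111
  (d & b) = 0000010100000101
  ((a & (b | ~c)) | (d & b)) = 0000010111001111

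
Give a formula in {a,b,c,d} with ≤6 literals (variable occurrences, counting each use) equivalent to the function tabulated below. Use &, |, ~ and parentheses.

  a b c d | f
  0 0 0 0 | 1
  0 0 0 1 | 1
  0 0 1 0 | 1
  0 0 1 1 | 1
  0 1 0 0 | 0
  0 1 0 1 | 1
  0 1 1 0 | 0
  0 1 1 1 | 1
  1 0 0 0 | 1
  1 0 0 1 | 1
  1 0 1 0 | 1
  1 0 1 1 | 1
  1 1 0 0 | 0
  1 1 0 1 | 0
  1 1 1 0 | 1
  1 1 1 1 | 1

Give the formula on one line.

  ~b = 1111000011110000
  ~a = 1111111100000000
  (~a | c) = 1111111100110011
  (a | d) = 0101010111111111
  ((~a | c) & (a | d)) = 0101010100110011
  (~b | ((~a | c) & (a | d))) = 1111010111110011

(~b | ((~a | c) & (a | d)))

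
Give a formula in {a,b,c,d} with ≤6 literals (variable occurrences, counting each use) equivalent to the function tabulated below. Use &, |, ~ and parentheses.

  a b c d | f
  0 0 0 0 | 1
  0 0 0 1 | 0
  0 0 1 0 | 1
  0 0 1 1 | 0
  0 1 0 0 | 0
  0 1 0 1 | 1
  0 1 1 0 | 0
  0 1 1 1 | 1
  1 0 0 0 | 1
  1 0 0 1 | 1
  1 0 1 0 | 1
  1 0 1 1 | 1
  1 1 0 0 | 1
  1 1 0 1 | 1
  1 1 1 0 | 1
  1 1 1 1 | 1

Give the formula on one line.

((a | (~b & ~d)) | (b & d))

  ~b = 1111000011110000
  ~d = 1010101010101010
  (~b & ~d) = 1010000010100000
  (a | (~b & ~d)) = 1010000011111111
  (b & d) = 0000010100000101
  ((a | (~b & ~d)) | (b & d)) = 1010010111111111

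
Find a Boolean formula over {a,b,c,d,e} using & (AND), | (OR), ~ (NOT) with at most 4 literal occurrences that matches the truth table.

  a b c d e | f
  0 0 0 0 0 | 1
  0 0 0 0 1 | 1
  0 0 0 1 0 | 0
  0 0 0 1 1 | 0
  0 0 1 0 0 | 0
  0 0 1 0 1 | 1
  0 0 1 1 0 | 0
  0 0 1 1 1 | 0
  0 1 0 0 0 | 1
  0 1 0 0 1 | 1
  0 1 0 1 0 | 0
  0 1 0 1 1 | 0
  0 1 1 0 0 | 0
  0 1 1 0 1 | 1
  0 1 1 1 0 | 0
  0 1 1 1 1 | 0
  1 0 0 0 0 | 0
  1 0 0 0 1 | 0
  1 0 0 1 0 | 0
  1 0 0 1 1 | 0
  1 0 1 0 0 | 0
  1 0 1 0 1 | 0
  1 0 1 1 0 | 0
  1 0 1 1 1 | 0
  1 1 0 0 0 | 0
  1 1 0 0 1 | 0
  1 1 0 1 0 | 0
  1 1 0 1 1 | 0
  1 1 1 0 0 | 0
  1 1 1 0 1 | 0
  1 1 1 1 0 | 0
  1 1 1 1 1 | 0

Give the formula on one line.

((~a & (e | ~c)) & ~d)

  ~a = 11111111111111110000000000000000
  ~c = 11110000111100001111000011110000
  (e | ~c) = 11110101111101011111010111110101
  (~a & (e | ~c)) = 11110101111101010000000000000000
  ~d = 11001100110011001100110011001100
  ((~a & (e | ~c)) & ~d) = 11000100110001000000000000000000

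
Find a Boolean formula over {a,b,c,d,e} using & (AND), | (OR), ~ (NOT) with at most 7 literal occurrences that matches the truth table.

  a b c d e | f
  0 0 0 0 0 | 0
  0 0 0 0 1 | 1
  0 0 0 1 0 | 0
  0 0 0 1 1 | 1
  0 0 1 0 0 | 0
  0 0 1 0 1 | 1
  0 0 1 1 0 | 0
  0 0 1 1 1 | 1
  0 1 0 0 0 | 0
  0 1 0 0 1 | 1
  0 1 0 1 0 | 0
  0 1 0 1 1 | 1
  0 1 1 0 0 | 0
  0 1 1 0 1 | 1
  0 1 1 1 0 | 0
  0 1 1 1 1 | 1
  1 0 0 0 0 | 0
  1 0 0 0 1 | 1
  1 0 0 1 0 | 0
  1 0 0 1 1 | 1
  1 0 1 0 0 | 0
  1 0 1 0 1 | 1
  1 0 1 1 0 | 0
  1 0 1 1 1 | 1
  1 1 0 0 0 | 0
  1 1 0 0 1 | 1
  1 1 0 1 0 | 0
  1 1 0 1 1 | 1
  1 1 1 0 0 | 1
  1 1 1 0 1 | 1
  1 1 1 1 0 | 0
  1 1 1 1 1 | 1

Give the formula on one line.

((c & (a & ((d | b) & ~d))) | e)

  (d | b) = 00110011111111110011001111111111
  ~d = 11001100110011001100110011001100
  ((d | b) & ~d) = 00000000110011000000000011001100
  (a & ((d | b) & ~d)) = 00000000000000000000000011001100
  (c & (a & ((d | b) & ~d))) = 00000000000000000000000000001100
  ((c & (a & ((d | b) & ~d))) | e) = 01010101010101010101010101011101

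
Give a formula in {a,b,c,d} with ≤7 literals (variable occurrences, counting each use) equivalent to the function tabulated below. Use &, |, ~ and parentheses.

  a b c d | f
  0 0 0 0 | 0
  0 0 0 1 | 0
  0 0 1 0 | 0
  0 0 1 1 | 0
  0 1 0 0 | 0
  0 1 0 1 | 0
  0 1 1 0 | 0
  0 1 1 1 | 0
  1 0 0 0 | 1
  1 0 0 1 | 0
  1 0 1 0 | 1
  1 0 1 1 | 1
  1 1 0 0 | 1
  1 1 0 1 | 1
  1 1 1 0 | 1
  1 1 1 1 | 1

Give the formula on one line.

  ~d = 1010101010101010
  (~d | c) = 1011101110111011
  (b | ~d) = 1010111110101111
  ((b | ~d) & d) = 0000010100000101
  ((~d | c) | ((b | ~d) & d)) = 1011111110111111
  (a & ((~d | c) | ((b | ~d) & d))) = 0000000010111111

(a & ((~d | c) | ((b | ~d) & d)))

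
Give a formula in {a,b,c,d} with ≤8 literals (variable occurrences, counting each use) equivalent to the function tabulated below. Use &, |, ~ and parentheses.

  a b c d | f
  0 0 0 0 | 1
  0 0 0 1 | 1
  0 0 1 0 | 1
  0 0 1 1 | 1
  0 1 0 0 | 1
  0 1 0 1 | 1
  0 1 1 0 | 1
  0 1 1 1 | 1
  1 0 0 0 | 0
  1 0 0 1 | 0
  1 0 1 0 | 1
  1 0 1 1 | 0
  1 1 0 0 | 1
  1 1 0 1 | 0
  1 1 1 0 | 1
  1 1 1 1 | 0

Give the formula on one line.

(~a | ((c | b) & (~a | ~d)))

  ~a = 1111111100000000
  (c | b) = 0011111100111111
  ~d = 1010101010101010
  (~a | ~d) = 1111111110101010
  ((c | b) & (~a | ~d)) = 0011111100101010
  (~a | ((c | b) & (~a | ~d))) = 1111111100101010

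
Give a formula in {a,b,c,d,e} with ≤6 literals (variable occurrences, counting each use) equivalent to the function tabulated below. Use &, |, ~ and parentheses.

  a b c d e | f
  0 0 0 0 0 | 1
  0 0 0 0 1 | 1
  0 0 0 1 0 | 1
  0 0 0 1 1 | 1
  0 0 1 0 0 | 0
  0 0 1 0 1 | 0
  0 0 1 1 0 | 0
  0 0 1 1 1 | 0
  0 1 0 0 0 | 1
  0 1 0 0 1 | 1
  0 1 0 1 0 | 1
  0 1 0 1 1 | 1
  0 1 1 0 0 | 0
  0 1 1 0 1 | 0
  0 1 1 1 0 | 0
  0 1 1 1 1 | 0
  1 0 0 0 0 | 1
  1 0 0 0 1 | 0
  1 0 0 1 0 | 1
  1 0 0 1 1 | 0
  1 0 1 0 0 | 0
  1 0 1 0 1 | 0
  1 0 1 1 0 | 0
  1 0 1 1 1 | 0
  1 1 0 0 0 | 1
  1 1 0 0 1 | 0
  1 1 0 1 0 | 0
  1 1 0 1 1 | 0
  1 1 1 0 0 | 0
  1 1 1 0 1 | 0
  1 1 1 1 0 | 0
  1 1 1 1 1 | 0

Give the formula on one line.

((~c & ~a) | ((~b | ~d) & (~c & ~e)))

  ~c = 11110000111100001111000011110000
  ~a = 11111111111111110000000000000000
  (~c & ~a) = 11110000111100000000000000000000
  ~b = 11111111000000001111111100000000
  ~d = 11001100110011001100110011001100
  (~b | ~d) = 11111111110011001111111111001100
  ~e = 10101010101010101010101010101010
  (~c & ~e) = 10100000101000001010000010100000
  ((~b | ~d) & (~c & ~e)) = 10100000100000001010000010000000
  ((~c & ~a) | ((~b | ~d) & (~c & ~e))) = 11110000111100001010000010000000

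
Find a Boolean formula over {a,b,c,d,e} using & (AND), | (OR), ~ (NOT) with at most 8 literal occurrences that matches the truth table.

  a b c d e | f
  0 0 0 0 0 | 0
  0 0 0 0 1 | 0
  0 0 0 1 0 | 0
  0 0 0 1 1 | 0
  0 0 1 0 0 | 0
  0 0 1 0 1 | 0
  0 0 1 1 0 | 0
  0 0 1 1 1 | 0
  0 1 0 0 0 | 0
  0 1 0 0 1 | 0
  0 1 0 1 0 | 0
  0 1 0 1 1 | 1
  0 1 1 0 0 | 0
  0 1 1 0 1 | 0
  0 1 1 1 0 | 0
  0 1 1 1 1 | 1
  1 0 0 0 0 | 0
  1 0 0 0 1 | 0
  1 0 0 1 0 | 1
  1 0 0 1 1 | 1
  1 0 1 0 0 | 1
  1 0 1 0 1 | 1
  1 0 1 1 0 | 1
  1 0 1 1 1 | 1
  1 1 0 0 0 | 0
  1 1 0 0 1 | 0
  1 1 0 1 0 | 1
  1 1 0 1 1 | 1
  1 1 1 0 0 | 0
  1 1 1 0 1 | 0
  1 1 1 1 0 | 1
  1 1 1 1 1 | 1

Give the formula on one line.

  ~a = 11111111111111110000000000000000
  (c | ~a) = 11111111111111110000111100001111
  ~b = 11111111000000001111111100000000
  ((c | ~a) & ~b) = 11111111000000000000111100000000
  (d | ((c | ~a) & ~b)) = 11111111001100110011111100110011
  ~e = 10101010101010101010101010101010
  (b | ~e) = 10101010111111111010101011111111
  ((b | ~e) & e) = 00000000010101010000000001010101
  (a | ((b | ~e) & e)) = 00000000010101011111111111111111
  ((d | ((c | ~a) & ~b)) & (a | ((b | ~e) & e))) = 00000000000100010011111100110011

((d | ((c | ~a) & ~b)) & (a | ((b | ~e) & e)))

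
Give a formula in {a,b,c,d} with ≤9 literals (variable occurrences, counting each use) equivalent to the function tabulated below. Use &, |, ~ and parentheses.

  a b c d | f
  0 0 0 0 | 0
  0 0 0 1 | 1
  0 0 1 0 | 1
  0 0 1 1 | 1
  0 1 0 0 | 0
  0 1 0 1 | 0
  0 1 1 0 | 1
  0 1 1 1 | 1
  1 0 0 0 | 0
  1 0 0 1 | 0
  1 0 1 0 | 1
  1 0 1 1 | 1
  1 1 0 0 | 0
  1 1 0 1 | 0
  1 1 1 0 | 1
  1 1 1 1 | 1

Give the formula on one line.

  ~a = 1111111100000000
  (d | a) = 0101010111111111
  (~a & (d | a)) = 0101010100000000
  ~b = 1111000011110000
  (~b | a) = 1111000011111111
  ((~a & (d | a)) & (~b | a)) = 0101000000000000
  (((~a & (d | a)) & (~b | a)) | c) = 0111001100110011

(((~a & (d | a)) & (~b | a)) | c)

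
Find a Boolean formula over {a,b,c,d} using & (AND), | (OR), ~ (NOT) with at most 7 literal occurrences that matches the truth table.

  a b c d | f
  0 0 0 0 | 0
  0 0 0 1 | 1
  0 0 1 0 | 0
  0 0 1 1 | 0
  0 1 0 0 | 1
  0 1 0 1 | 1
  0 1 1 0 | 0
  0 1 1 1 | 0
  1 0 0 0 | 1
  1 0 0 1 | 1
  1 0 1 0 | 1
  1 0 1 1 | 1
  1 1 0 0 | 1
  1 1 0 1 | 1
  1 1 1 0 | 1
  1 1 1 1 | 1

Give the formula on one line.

(a | (((d & ~c) | (d & a)) | (~c & b)))

  ~c = 1100110011001100
  (d & ~c) = 0100010001000100
  (d & a) = 0000000001010101
  ((d & ~c) | (d & a)) = 0100010001010101
  (~c & b) = 0000110000001100
  (((d & ~c) | (d & a)) | (~c & b)) = 0100110001011101
  (a | (((d & ~c) | (d & a)) | (~c & b))) = 0100110011111111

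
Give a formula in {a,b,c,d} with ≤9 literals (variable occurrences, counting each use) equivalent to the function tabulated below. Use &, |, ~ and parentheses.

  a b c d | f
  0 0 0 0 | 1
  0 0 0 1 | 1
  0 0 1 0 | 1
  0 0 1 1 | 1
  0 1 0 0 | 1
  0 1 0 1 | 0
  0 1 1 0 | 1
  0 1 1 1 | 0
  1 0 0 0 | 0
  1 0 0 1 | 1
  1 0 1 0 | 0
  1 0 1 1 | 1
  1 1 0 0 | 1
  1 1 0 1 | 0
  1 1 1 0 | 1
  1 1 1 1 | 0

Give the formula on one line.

  ~b = 1111000011110000
  ~d = 1010101010101010
  (~b | ~d) = 1111101011111010
  ~a = 1111111100000000
  (~a & ~d) = 1010101000000000
  (d | b) = 0101111101011111
  ((~a & ~d) | (d | b)) = 1111111101011111
  ((~b | ~d) & ((~a & ~d) | (d | b))) = 1111101001011010

((~b | ~d) & ((~a & ~d) | (d | b)))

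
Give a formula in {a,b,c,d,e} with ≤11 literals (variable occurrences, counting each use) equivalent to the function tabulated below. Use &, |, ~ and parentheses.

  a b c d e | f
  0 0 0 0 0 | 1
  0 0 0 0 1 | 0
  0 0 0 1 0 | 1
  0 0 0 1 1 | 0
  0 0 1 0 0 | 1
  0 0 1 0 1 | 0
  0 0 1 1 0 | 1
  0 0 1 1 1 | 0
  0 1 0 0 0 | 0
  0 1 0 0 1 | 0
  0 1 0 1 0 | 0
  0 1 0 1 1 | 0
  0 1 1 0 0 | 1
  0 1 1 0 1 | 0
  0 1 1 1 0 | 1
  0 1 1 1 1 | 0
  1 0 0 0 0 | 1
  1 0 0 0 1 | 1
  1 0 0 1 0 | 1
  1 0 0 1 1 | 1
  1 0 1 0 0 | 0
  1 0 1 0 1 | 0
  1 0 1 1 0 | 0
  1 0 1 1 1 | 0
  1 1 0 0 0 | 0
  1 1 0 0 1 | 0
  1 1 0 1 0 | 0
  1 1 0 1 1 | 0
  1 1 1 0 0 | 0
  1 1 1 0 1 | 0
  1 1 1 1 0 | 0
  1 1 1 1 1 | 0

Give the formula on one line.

  ~e = 10101010101010101010101010101010
  (~e | a) = 10101010101010101111111111111111
  ~a = 11111111111111110000000000000000
  (c | ~e) = 10101111101011111010111110101111
  (~a & (c | ~e)) = 10101111101011110000000000000000
  ~c = 11110000111100001111000011110000
  ((~a & (c | ~e)) | ~c) = 11111111111111111111000011110000
  ~b = 11111111000000001111111100000000
  (c | ~b) = 11111111000011111111111100001111
  (((~a & (c | ~e)) | ~c) & (c | ~b)) = 11111111000011111111000000000000
  ((~e | a) & (((~a & (c | ~e)) | ~c) & (c | ~b))) = 10101010000010101111000000000000

((~e | a) & (((~a & (c | ~e)) | ~c) & (c | ~b)))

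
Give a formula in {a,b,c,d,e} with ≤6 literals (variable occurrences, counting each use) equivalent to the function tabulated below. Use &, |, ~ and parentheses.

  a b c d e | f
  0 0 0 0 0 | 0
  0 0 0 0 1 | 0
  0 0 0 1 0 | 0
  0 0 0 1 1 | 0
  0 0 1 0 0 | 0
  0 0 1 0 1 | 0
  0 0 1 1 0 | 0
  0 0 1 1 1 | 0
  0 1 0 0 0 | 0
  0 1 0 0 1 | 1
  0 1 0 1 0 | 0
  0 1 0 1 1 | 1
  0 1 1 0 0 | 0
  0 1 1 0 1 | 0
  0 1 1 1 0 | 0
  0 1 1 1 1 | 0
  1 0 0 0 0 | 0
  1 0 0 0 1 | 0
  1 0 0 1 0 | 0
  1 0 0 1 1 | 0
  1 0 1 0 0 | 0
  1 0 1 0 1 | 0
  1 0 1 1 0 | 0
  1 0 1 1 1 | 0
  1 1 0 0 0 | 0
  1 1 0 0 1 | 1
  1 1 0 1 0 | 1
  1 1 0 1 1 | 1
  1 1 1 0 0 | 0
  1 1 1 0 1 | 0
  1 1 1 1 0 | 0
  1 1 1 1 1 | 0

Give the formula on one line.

  ~c = 11110000111100001111000011110000
  (~c & b) = 00000000111100000000000011110000
  (d & a) = 00000000000000000011001100110011
  (e | (d & a)) = 01010101010101010111011101110111
  ((~c & b) & (e | (d & a))) = 00000000010100000000000001110000

((~c & b) & (e | (d & a)))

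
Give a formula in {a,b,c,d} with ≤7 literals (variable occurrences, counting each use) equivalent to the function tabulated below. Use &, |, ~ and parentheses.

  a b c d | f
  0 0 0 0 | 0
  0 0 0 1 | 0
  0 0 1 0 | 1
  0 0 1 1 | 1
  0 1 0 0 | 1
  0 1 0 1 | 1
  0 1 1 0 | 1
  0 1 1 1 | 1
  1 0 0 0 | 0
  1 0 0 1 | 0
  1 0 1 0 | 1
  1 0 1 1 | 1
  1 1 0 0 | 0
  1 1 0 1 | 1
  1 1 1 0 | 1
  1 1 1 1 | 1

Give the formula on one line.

  ~a = 1111111100000000
  (~a | d) = 1111111101010101
  ((~a | d) & b) = 0000111100000101
  (((~a | d) & b) | c) = 0011111100110111

(((~a | d) & b) | c)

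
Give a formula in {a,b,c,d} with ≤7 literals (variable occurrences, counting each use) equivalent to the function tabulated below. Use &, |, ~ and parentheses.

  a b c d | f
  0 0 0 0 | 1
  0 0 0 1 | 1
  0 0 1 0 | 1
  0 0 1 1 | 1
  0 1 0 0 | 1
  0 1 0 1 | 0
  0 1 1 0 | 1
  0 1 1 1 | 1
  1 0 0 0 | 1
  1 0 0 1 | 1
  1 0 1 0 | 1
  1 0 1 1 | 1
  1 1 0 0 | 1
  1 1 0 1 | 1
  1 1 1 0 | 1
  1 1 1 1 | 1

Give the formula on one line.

  ~a = 1111111100000000
  ~d = 1010101010101010
  ~b = 1111000011110000
  (~d | ~b) = 1111101011111010
  (~a & (~d | ~b)) = 1111101000000000
  (a | c) = 0011001111111111
  ~c = 1100110011001100
  (~c & ~b) = 1100000011000000
  ((a | c) | (~c & ~b)) = 1111001111111111
  ((~a & (~d | ~b)) | ((a | c) | (~c & ~b))) = 1111101111111111

((~a & (~d | ~b)) | ((a | c) | (~c & ~b)))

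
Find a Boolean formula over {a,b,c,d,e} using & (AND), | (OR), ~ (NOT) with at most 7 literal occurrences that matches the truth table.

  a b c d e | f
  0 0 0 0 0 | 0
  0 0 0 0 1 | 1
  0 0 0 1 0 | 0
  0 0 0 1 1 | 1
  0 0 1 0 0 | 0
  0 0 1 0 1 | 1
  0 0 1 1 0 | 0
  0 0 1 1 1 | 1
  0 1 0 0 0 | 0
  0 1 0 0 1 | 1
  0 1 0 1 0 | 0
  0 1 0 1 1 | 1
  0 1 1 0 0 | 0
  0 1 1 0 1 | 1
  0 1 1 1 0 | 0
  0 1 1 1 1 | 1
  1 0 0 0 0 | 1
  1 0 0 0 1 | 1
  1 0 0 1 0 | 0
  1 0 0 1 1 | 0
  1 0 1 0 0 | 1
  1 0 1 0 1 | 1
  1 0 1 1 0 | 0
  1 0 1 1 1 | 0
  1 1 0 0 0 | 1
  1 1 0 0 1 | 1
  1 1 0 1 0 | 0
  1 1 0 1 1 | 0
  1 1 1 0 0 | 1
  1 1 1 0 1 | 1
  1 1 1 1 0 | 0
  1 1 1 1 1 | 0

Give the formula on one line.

((e | a) & (((~a & b) | ~d) | ~a))

  (e | a) = 01010101010101011111111111111111
  ~a = 11111111111111110000000000000000
  (~a & b) = 00000000111111110000000000000000
  ~d = 11001100110011001100110011001100
  ((~a & b) | ~d) = 11001100111111111100110011001100
  (((~a & b) | ~d) | ~a) = 11111111111111111100110011001100
  ((e | a) & (((~a & b) | ~d) | ~a)) = 01010101010101011100110011001100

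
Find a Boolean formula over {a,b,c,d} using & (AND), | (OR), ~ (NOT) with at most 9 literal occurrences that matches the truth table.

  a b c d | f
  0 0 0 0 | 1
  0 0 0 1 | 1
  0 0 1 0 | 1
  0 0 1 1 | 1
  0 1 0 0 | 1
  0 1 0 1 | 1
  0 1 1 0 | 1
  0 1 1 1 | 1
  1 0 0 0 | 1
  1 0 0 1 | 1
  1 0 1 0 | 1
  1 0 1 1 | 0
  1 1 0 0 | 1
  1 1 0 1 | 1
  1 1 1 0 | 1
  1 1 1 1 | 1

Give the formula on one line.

  (b | c) = 0011111100111111
  ~d = 1010101010101010
  ((b | c) & ~d) = 0010101000101010
  ~c = 1100110011001100
  ~b = 1111000011110000
  (c | ~b) = 1111001111110011
  (d | (c | ~b)) = 1111011111110111
  (b & (d | (c | ~b))) = 0000011100000111
  ~a = 1111111100000000
  ((b & (d | (c | ~b))) | ~a) = 1111111100000111
  (~c | ((b & (d | (c | ~b))) | ~a)) = 1111111111001111
  (((b | c) & ~d) | (~c | ((b & (d | (c | ~b))) | ~a))) = 1111111111101111

(((b | c) & ~d) | (~c | ((b & (d | (c | ~b))) | ~a)))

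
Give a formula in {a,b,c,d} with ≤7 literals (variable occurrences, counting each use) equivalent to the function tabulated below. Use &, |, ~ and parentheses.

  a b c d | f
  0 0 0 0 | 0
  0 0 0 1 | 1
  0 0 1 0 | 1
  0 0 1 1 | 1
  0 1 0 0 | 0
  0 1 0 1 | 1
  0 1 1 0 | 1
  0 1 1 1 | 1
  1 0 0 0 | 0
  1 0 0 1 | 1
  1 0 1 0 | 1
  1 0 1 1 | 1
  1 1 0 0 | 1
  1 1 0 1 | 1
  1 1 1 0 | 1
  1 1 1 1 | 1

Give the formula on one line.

  (a & b) = 0000000000001111
  (d | (a & b)) = 0101010101011111
  ~d = 1010101010101010
  ~b = 1111000011110000
  (~d | ~b) = 1111101011111010
  ((~d | ~b) & c) = 0011001000110010
  ((d | (a & b)) | ((~d | ~b) & c)) = 0111011101111111

((d | (a & b)) | ((~d | ~b) & c))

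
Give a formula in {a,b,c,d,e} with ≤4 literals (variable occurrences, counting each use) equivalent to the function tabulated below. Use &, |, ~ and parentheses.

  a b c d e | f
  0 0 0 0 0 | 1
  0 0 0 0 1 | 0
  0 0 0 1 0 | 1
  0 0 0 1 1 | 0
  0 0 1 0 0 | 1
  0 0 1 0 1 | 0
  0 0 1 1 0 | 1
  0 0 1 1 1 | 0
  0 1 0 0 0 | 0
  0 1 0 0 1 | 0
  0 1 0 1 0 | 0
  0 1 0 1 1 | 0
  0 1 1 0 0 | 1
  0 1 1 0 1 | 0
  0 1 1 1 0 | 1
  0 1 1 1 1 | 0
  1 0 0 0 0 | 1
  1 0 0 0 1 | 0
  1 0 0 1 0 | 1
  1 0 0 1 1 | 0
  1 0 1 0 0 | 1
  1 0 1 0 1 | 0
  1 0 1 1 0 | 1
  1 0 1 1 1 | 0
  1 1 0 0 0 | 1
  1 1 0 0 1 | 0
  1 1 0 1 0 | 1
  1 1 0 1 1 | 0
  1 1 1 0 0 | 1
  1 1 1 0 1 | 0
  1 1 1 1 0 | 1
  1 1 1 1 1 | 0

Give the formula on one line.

  ~e = 10101010101010101010101010101010
  (a | c) = 00001111000011111111111111111111
  ~b = 11111111000000001111111100000000
  ((a | c) | ~b) = 11111111000011111111111111111111
  (~e & ((a | c) | ~b)) = 10101010000010101010101010101010

(~e & ((a | c) | ~b))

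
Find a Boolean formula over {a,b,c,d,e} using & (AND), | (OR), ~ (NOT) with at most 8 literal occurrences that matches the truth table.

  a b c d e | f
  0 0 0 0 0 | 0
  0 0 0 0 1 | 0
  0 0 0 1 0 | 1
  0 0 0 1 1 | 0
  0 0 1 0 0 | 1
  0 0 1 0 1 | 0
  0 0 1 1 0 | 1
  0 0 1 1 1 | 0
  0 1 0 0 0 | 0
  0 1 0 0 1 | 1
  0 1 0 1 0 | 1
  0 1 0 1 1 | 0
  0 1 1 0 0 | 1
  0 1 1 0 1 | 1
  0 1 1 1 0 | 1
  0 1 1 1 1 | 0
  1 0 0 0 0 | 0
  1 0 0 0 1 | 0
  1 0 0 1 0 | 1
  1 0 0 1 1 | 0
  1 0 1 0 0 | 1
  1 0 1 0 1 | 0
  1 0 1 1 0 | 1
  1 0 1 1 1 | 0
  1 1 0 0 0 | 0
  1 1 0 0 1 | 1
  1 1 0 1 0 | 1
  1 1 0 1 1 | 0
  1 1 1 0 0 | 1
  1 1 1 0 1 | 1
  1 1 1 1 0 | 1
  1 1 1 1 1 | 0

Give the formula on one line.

  (c | e) = 01011111010111110101111101011111
  ((c | e) | d) = 01111111011111110111111101111111
  ~d = 11001100110011001100110011001100
  (~d & b) = 00000000110011000000000011001100
  ~e = 10101010101010101010101010101010
  ((~d & b) | ~e) = 10101010111011101010101011101110
  (((c | e) | d) & ((~d & b) | ~e)) = 00101010011011100010101001101110

(((c | e) | d) & ((~d & b) | ~e))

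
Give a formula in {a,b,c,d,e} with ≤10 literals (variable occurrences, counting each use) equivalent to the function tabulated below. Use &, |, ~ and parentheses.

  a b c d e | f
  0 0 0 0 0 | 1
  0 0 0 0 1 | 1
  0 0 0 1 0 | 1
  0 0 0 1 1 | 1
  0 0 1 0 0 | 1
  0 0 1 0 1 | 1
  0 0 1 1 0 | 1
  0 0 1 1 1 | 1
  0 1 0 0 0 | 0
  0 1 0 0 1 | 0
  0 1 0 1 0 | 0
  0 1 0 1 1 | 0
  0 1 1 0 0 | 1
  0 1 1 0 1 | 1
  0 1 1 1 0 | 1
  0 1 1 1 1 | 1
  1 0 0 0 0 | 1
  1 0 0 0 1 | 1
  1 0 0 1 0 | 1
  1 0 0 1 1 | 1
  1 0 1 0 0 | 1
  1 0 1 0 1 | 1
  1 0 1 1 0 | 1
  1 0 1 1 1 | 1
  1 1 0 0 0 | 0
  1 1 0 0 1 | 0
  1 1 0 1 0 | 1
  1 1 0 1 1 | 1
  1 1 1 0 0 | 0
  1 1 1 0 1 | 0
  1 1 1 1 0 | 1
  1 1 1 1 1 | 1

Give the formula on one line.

  ~a = 11111111111111110000000000000000
  (d | ~a) = 11111111111111110011001100110011
  (c | a) = 00001111000011111111111111111111
  ((d | ~a) & (c | a)) = 00001111000011110011001100110011
  ~b = 11111111000000001111111100000000
  ~c = 11110000111100001111000011110000
  (~a | ~c) = 11111111111111111111000011110000
  ~d = 11001100110011001100110011001100
  (~c | ~d) = 11111100111111001111110011111100
  ((~a | ~c) | (~c | ~d)) = 11111111111111111111110011111100
  (~b & ((~a | ~c) | (~c | ~d))) = 11111111000000001111110000000000
  (((d | ~a) & (c | a)) | (~b & ((~a | ~c) | (~c | ~d)))) = 11111111000011111111111100110011

(((d | ~a) & (c | a)) | (~b & ((~a | ~c) | (~c | ~d))))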